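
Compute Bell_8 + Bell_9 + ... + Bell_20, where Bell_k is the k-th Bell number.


Recall Bell_k counts set partitions of a k-set (with Bell_0 = 1 by convention).
Bell_8 through Bell_20: 4140, 21147, 115975, 678570, 4213597, 27644437, 190899322, 1382958545, 10480142147, 82864869804, 682076806159, 5832742205057, 51724158235372
Sum = 4140 + 21147 + 115975 + 678570 + 4213597 + 27644437 + 190899322 + 1382958545 + 10480142147 + 82864869804 + 682076806159 + 5832742205057 + 51724158235372 = 58333928794272.

58333928794272


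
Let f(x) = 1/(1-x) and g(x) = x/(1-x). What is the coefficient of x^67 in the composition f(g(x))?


First simplify the composition: f(g(x)) = 1/(1 - x/(1-x)) = (1-x)/((1-x) - x) = (1-x)/(1-2x).
Now extract the coefficient. Write (1-x)/(1-2x) = 1/(1-2x) - x/(1-2x).
The coefficient of x^n in 1/(1-2x) is 2^n, and in x/(1-2x) is 2^(n-1) (for n >= 1).
So the coefficient of x^67 is 2^67 - 2^66 = 147573952589676412928 - 73786976294838206464 = 73786976294838206464.

73786976294838206464


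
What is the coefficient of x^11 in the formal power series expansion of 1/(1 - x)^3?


The expansion 1/(1 - x)^r = sum_{k>=0} C(k + r - 1, r - 1) x^k follows from the multiset / negative-binomial theorem (or from repeated differentiation of the geometric series).
For r = 3 and k = 11:
C(13, 2) = 6227020800 / (2 * 39916800) = 78.

78


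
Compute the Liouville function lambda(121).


The Liouville function is lambda(k) = (-1)^Omega(k), where Omega(k) counts the prime factors of k with multiplicity.
Factoring: 121 = 11 * 11, so Omega(121) = 2.
lambda(121) = (-1)^2 = 1.

1


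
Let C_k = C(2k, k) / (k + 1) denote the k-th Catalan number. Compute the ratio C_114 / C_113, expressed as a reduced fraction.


Using C_k = (2k)! / (k! (k+1)!), the ratio C_{k+1}/C_k simplifies to
C_{k+1}/C_k = [(2k+2)! / ((k+1)! (k+2)!)] * [k! (k+1)! / (2k)!]
 = (2k+2)(2k+1) / ((k+1)(k+2)) = 2(2k+1) / (k+2).
For k = 113: 2(2*113 + 1) / (113 + 2) = 454/115 = 454/115.

454/115


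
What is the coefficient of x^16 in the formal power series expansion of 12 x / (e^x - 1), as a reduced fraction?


The exponential generating function for Bernoulli numbers is
x / (e^x - 1) = sum_{k>=0} B_k x^k / k!.
So the coefficient of x^16 in 12 x / (e^x - 1) is 12 B_16 / 16!.
Computing: B_16 = -3617/510, 16! = 20922789888000, giving
12 * -3617/510 / 20922789888000 = -3617/889218570240000.

-3617/889218570240000


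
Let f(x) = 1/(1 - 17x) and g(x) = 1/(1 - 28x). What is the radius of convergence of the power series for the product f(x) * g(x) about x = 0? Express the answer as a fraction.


The radius of 1/(1 - 17x) is 1/17 (nearest singularity at x = 1/17), and the radius of 1/(1 - 28x) is 1/28.
The product f(x)*g(x) = 1/((1 - 17x)(1 - 28x)) has singularities at both 1/17 and 1/28, so its radius of convergence is the distance to the nearest one:
min(1/17, 1/28) = 1/28.

1/28


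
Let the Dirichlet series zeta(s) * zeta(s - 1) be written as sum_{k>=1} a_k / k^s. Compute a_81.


Convolution gives a_k = sum_{d | k} d * 1 = sum_{d | k} d = sigma(k), the sum of positive divisors of k.
For k = 81, the divisors are 1, 3, 9, 27, 81, so
sigma(81) = 1 + 3 + 9 + 27 + 81 = 121.

121


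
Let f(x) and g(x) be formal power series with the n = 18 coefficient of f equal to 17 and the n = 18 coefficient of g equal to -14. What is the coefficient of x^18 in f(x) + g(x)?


Addition of formal power series is termwise.
The coefficient of x^18 in f + g = 17 + -14
= 3

3


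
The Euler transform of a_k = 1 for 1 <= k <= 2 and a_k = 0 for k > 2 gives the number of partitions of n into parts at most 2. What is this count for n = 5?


Partitions of 5 into parts at most 2:
Using generating function (1-x)^(-1)(1-x^2)^(-1),
the coefficient of x^5 = 3

3


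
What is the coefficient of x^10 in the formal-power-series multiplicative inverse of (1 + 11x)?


The inverse is 1/(1 + 11x). Apply the geometric identity 1/(1 - y) = sum_{k>=0} y^k with y = -11x:
1/(1 + 11x) = sum_{k>=0} (-11)^k x^k.
So the coefficient of x^10 is (-11)^10 = 25937424601.

25937424601


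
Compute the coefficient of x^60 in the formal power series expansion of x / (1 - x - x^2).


Let f(x) = sum_{k>=0} a_k x^k. Multiplying f(x) * (1 - x - x^2) = x and matching coefficients gives a_0 = 0, a_1 = 1, and a_k = a_{k-1} + a_{k-2} for k >= 2. These are the Fibonacci numbers F_k.
Iterating from F_0 = 0, F_1 = 1:
F_0=0, F_1=1, F_2=1, F_3=2, F_4=3, F_5=5, F_6=8, F_7=13, F_8=21, F_9=34, ...
F_60 = 1548008755920.

1548008755920


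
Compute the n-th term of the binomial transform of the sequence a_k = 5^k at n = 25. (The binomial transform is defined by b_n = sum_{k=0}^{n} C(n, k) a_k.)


With a_k = 5^k, b_n = sum_{k=0}^{n} C(n, k) 5^k = (1 + 5)^n by the binomial theorem.
For n = 25: (1 + 5)^25 = 6^25 = 28430288029929701376.

28430288029929701376


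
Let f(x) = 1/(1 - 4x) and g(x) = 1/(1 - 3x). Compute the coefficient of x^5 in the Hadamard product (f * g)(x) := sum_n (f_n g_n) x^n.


f has coefficients f_k = 4^k and g has coefficients g_k = 3^k, so the Hadamard product has coefficient (f*g)_k = 4^k * 3^k = 12^k.
For k = 5: 12^5 = 248832.

248832


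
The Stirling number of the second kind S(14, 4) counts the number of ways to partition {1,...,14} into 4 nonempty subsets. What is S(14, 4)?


Using the explicit formula S(n,k) = (1/k!) sum_{j=0}^{k} (-1)^(k-j) C(k,j) j^n:
S(14, 4) = 10391745
Equivalently, S(n,k) is n! times the coefficient of x^n in the EGF (e^x - 1)^k / k!.

10391745


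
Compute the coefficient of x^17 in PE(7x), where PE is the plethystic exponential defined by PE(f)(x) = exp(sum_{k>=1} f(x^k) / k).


With f(x) = 7x, the exponent is sum_{k>=1} 7 x^k / k = 7 * (-ln(1 - x)). Exponentiating:
PE(7x) = exp(-7 ln(1 - x)) = 1/(1 - x)^7.
By the negative binomial expansion, [x^n] 1/(1 - x)^7 = C(n + 6, 6).
For n = 17: C(23, 6) = 100947.

100947


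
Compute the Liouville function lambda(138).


The Liouville function is lambda(k) = (-1)^Omega(k), where Omega(k) counts the prime factors of k with multiplicity.
Factoring: 138 = 2 * 3 * 23, so Omega(138) = 3.
lambda(138) = (-1)^3 = -1.

-1


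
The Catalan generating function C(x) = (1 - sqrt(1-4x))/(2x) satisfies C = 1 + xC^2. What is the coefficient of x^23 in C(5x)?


Substituting x -> 5x scales the n-th coefficient by 5^n, so [x^23] C(5x) = 5^23 * C_23.
C_23 = C(2*23, 23)/(24) = 8233430727600/24 = 343059613650.
So 5^23 * 343059613650 = 11920928955078125 * 343059613650 = 4089589281678199768066406250.

4089589281678199768066406250


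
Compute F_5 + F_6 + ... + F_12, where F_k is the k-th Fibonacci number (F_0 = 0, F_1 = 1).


Use the identity sum_{k=0}^{N} F_k = F_{N+2} - 1 (which follows from F_{k+2} - F_{k+1} = F_k). Then
sum_{k=5}^{12} F_k = (F_{14} - 1) - (F_{6} - 1) = F_{14} - F_{6}.
Computing: F_{14} = 377, F_{6} = 8, so
Sum = 377 - 8 = 369.

369


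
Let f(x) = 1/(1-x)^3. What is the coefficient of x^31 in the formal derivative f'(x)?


Differentiate: d/dx [ 1/(1-x)^r ] = r / (1-x)^(r+1).
Here r = 3, so f'(x) = 3 / (1-x)^4.
The expansion of 1/(1-x)^(r+1) has coefficient of x^n equal to C(n+r, r).
So the coefficient of x^31 in f'(x) is
3 * C(34, 3) = 3 * 5984 = 17952

17952


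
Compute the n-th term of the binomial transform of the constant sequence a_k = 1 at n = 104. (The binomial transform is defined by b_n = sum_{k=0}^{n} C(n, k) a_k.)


With a_k = 1 for all k, b_n = sum_{k=0}^{n} C(n, k) = 2^n by the binomial theorem.
For n = 104: 2^104 = 20282409603651670423947251286016.

20282409603651670423947251286016


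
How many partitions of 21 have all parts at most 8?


Using the generating function (1-x)^(-1)(1-x^2)^(-1)...(1-x^8)^(-1),
the coefficient of x^21 counts these restricted partitions.
Result = 525

525


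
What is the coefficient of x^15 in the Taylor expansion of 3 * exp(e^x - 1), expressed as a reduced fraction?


exp(e^x - 1) = sum_{k>=0} Bell_k x^k / k!, where Bell_k is the k-th Bell number.
So the coefficient of x^15 is 3 * Bell_15 / 15!.
Computing: Bell_15 = 1382958545 and 15! = 1307674368000, giving
3 * 1382958545/1307674368000 = 276591709/87178291200.

276591709/87178291200


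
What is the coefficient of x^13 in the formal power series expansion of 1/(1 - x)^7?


The negative binomial / multiset identity is
1/(1 - x)^r = sum_{k>=0} C(k + r - 1, r - 1) x^k.
Here r = 7 and k = 13, so the coefficient is
C(13 + 6, 6) = C(19, 6)
= 27132

27132


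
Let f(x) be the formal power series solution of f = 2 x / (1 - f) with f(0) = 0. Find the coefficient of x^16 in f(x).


Apply Lagrange inversion: f = 2 x * phi(f) with phi(t) = 1/(1 - t), so
[x^n] f = 2^n * (1/n) [t^(n-1)] phi(t)^n = 2^n * (1/n) [t^(n-1)] (1 - t)^(-n) = 2^n * (1/n) C(2n - 2, n - 1) = 2^n * C_{n-1}.
For n = 16: C_15 = C(30, 15) / 16 = 155117520/16 = 9694845.
With the 2^16 = 65536 factor, the coefficient is 65536 * 9694845 = 635361361920.

635361361920


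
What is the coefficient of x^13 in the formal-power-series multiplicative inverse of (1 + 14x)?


The inverse is 1/(1 + 14x). Apply the geometric identity 1/(1 - y) = sum_{k>=0} y^k with y = -14x:
1/(1 + 14x) = sum_{k>=0} (-14)^k x^k.
So the coefficient of x^13 is (-14)^13 = -793714773254144.

-793714773254144


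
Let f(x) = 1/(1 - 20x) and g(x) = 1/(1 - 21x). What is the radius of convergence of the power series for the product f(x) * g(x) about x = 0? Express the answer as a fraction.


The radius of 1/(1 - 20x) is 1/20 (nearest singularity at x = 1/20), and the radius of 1/(1 - 21x) is 1/21.
The product f(x)*g(x) = 1/((1 - 20x)(1 - 21x)) has singularities at both 1/20 and 1/21, so its radius of convergence is the distance to the nearest one:
min(1/20, 1/21) = 1/21.

1/21


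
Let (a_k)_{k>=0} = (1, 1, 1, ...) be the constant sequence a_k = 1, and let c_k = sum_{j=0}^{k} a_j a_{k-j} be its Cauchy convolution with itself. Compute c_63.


Since a_j = 1 for all j >= 0, the convolution sum becomes
c_k = sum_{j=0}^{k} 1 * 1 = 1 * (k + 1).
Equivalently, the generating function of (a_k) is 1/(1 - x) and its square is 1/(1 - x)^2 = sum_{k>=0} 1(k + 1) x^k.
For k = 63: 1 * 64 = 64.

64


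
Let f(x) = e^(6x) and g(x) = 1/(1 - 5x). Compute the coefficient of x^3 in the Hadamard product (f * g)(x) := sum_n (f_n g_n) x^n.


Expanding: f_k = 6^k/k! (from e^(6x)) and g_k = 5^k (from 1/(1 - 5x)). So the Hadamard coefficient (f * g)_k = 6^k 5^k / k! = (30)^k / k!.
For k = 3: 30^3/3! = 27000/6 = 4500.

4500


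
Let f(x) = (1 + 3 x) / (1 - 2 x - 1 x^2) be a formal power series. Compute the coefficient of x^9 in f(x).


Write f(x) = sum_{k>=0} a_k x^k. Multiplying both sides by 1 - 2 x - 1 x^2 gives
(1 - 2 x - 1 x^2) sum_{k>=0} a_k x^k = 1 + 3 x.
Matching coefficients:
 x^0: a_0 = 1
 x^1: a_1 - 2 a_0 = 3  =>  a_1 = 2*1 + 3 = 5
 x^k (k >= 2): a_k = 2 a_{k-1} + 1 a_{k-2}.
Iterating: a_2 = 11, a_3 = 27, a_4 = 65, a_5 = 157, a_6 = 379, a_7 = 915, a_8 = 2209, a_9 = 5333.
So the coefficient of x^9 is 5333.

5333


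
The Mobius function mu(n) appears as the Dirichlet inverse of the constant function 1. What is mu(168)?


168 has a squared prime factor, so mu(168) = 0.
Factorization reveals a repeated prime.

0


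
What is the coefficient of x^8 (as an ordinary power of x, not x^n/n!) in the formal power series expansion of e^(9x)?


The exponential series is e^y = sum_{k>=0} y^k / k!. Substituting y = 9x gives
e^(9x) = sum_{k>=0} 9^k x^k / k!.
So the coefficient of x^n is a^n/n! with a = 9, n = 8:
9^8 / 8! = 43046721/40320 = 4782969/4480

4782969/4480


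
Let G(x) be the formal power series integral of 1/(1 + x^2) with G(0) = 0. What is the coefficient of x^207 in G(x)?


1/(1 + x^2) = sum_{j>=0} (-1)^j x^(2j). Integrating termwise with G(0) = 0:
G(x) = sum_{j>=0} (-1)^j x^(2j+1) / (2j+1) = arctan(x).
Only odd powers are nonzero. For x^207 write 207 = 2*103 + 1, giving
(-1)^103 / 207 = -1/207 = -1/207.

-1/207


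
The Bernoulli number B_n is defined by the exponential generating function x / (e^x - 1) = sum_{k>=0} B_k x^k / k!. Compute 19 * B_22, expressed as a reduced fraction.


Bernoulli numbers can also be computed recursively via B_0 = 1 and sum_{j=0}^{m} C(m+1, j) B_j = 0 for m >= 1. Odd-index Bernoulli numbers vanish for k >= 3.
Computing B_22 = 854513/138, so 19 * B_22 = 19 * 854513/138 = 16235747/138.

16235747/138


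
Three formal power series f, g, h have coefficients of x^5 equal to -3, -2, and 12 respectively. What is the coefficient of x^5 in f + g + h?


Series addition is componentwise:
-3 + -2 + 12
= 7

7


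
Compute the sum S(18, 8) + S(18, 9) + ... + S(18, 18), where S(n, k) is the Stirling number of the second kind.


By definition, S(n, k) counts partitions of an n-set into exactly k nonempty blocks.
Computing row n = 18 for k = 8..18:
S(18, k): 189036065010, 106175395755, 37112163803, 8391004908, 1256328866, 125854638, 8408778, 367200, 9996, 153, 1
Sum = 342105599108.

342105599108


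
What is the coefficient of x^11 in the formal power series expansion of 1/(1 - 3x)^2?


The general identity 1/(1 - c x)^r = sum_{k>=0} c^k C(k + r - 1, r - 1) x^k follows by substituting y = c x into 1/(1 - y)^r = sum_{k>=0} C(k + r - 1, r - 1) y^k.
For c = 3, r = 2, k = 11:
3^11 * C(12, 1) = 177147 * 12 = 2125764.

2125764


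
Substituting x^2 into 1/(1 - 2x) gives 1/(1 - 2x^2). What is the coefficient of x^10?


The coefficient of x^(2m) in 1/(1 - 2x^2) is 2^m.
With n = 10 = 2*5, the coefficient is 2^5 = 32.

32


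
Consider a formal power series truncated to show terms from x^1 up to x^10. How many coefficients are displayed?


From x^1 to x^10 inclusive, the count is 10 - 1 + 1 = 10.

10


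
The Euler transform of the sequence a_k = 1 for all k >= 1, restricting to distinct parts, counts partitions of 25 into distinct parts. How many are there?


Partitions of 25 into distinct parts can be computed via generating function.
Product (1+x)(1+x^2)(1+x^3)...
The coefficient of x^25 = 142

142


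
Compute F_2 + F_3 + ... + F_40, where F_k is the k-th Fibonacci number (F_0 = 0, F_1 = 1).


Use the identity sum_{k=0}^{N} F_k = F_{N+2} - 1 (which follows from F_{k+2} - F_{k+1} = F_k). Then
sum_{k=2}^{40} F_k = (F_{42} - 1) - (F_{3} - 1) = F_{42} - F_{3}.
Computing: F_{42} = 267914296, F_{3} = 2, so
Sum = 267914296 - 2 = 267914294.

267914294


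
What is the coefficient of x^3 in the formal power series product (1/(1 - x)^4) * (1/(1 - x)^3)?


Combine the factors: (1/(1 - x)^4) * (1/(1 - x)^3) = 1/(1 - x)^7.
Then use 1/(1 - x)^r = sum_{k>=0} C(k + r - 1, r - 1) x^k with r = 7 and k = 3:
C(9, 6) = 84.

84


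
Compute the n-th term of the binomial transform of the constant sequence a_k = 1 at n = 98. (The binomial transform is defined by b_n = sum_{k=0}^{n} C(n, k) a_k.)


With a_k = 1 for all k, b_n = sum_{k=0}^{n} C(n, k) = 2^n by the binomial theorem.
For n = 98: 2^98 = 316912650057057350374175801344.

316912650057057350374175801344


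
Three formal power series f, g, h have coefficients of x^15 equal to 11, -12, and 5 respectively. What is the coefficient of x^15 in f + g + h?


Series addition is componentwise:
11 + -12 + 5
= 4

4


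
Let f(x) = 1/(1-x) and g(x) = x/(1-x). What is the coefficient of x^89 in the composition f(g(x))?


First simplify the composition: f(g(x)) = 1/(1 - x/(1-x)) = (1-x)/((1-x) - x) = (1-x)/(1-2x).
Now extract the coefficient. Write (1-x)/(1-2x) = 1/(1-2x) - x/(1-2x).
The coefficient of x^n in 1/(1-2x) is 2^n, and in x/(1-2x) is 2^(n-1) (for n >= 1).
So the coefficient of x^89 is 2^89 - 2^88 = 618970019642690137449562112 - 309485009821345068724781056 = 309485009821345068724781056.

309485009821345068724781056


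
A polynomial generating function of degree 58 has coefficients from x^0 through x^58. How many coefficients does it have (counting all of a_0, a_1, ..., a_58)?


A polynomial of degree 58 takes the form a_0 + a_1 x + ... + a_58 x^58.
The number of coefficients is 58 + 1 = 59.

59


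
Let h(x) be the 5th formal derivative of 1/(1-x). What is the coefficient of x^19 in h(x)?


Differentiating 5 times: d^5/dx^5 [1/(1-x)] = 5!/(1-x)^6.
The expansion 1/(1-x)^6 = sum_{k>=0} C(k+5, 5) x^k, so the coefficient of x^n in 5!/(1-x)^6 is 5! * C(n+5, 5).
For n = 19: 120 * C(24, 5) = 120 * 42504 = 5100480

5100480


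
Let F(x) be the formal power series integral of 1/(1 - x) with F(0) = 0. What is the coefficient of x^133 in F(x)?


1/(1 - x) = sum_{k>=0} x^k. Integrating termwise and using F(0) = 0 gives
F(x) = sum_{k>=0} x^(k+1) / (k+1) = sum_{m>=1} x^m / m = -ln(1 - x).
So the coefficient of x^133 is 1/133 = 1/133.

1/133


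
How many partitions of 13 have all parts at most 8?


Using the generating function (1-x)^(-1)(1-x^2)^(-1)...(1-x^8)^(-1),
the coefficient of x^13 counts these restricted partitions.
Result = 89

89


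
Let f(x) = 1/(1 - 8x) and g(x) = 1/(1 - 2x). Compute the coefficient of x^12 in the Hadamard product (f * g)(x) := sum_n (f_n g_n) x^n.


f has coefficients f_k = 8^k and g has coefficients g_k = 2^k, so the Hadamard product has coefficient (f*g)_k = 8^k * 2^k = 16^k.
For k = 12: 16^12 = 281474976710656.

281474976710656


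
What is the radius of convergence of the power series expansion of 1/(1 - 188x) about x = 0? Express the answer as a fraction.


Expanding 1/(1 - 188x) = sum_{k>=0} 188^k x^k, the series converges when |188x| < 1, i.e., |x| < 1/188.
So the radius of convergence is 1/188 = 1/188.

1/188


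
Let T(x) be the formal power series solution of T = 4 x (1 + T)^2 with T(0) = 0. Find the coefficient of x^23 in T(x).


Apply the Lagrange inversion formula: if T = 4 x * phi(T) with phi(t) = (1 + t)^2, then [x^n] T = 4^n * (1/n) [t^(n-1)] phi(t)^n = 4^n * (1/n) [t^(n-1)] (1 + t)^(2n) = 4^n * (1/n) C(2n, n-1).
Using the identity C(2n, n-1) = C(2n, n) * n / (n+1), the unscaled factor equals C(2n, n) / (n+1) = C_n, the n-th Catalan number.
For n = 23: C_23 = C(46, 23) / 24 = 8233430727600/24 = 343059613650.
With the 4^23 = 70368744177664 factor, the coefficient is 70368744177664 * 343059613650 = 24140674190625098799513600.

24140674190625098799513600


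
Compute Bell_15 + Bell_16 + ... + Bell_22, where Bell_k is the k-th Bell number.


Recall Bell_k counts set partitions of a k-set (with Bell_0 = 1 by convention).
Bell_15 through Bell_22: 1382958545, 10480142147, 82864869804, 682076806159, 5832742205057, 51724158235372, 474869816156751, 4506715738447323
Sum = 1382958545 + 10480142147 + 82864869804 + 682076806159 + 5832742205057 + 51724158235372 + 474869816156751 + 4506715738447323 = 5039919259821158.

5039919259821158


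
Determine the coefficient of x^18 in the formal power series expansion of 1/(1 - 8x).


The geometric series identity gives 1/(1 - c x) = sum_{k>=0} c^k x^k, so the coefficient of x^k is c^k.
Here c = 8 and k = 18.
Computing: 8^18 = 18014398509481984

18014398509481984


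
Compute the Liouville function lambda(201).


The Liouville function is lambda(k) = (-1)^Omega(k), where Omega(k) counts the prime factors of k with multiplicity.
Factoring: 201 = 3 * 67, so Omega(201) = 2.
lambda(201) = (-1)^2 = 1.

1


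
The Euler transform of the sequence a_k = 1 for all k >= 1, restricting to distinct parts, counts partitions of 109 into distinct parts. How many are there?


Partitions of 109 into distinct parts can be computed via generating function.
Product (1+x)(1+x^2)(1+x^3)...
The coefficient of x^109 = 927406

927406


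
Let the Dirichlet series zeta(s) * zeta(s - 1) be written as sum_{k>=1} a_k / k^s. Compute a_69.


Convolution gives a_k = sum_{d | k} d * 1 = sum_{d | k} d = sigma(k), the sum of positive divisors of k.
For k = 69, the divisors are 1, 3, 23, 69, so
sigma(69) = 1 + 3 + 23 + 69 = 96.

96


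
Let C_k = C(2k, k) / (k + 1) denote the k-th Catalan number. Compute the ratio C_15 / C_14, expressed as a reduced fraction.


Using C_k = (2k)! / (k! (k+1)!), the ratio C_{k+1}/C_k simplifies to
C_{k+1}/C_k = [(2k+2)! / ((k+1)! (k+2)!)] * [k! (k+1)! / (2k)!]
 = (2k+2)(2k+1) / ((k+1)(k+2)) = 2(2k+1) / (k+2).
For k = 14: 2(2*14 + 1) / (14 + 2) = 58/16 = 29/8.

29/8


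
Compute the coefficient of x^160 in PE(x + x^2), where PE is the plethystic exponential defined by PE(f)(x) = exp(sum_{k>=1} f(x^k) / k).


With f(x) = x + x^2, the exponent is sum_{k>=1} (x^k + x^(2k)) / k = -ln(1 - x) - ln(1 - x^2). Exponentiating:
PE(x + x^2) = 1 / ((1 - x)(1 - x^2)).
This is the generating function for partitions of n into parts of size 1 or 2. The number of 2's can be any j in 0..80, and the rest are 1's, so
[x^160] = floor(160/2) + 1 = 81.

81


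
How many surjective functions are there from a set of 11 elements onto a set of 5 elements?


By inclusion-exclusion on which target elements are missed, the number of surjections from an n-set onto a k-set is
surj(n, k) = sum_{j=0}^{k} (-1)^j C(k, j) (k - j)^n.
Equivalently surj(n, k) = k! * S(n, k), where S(n, k) is the Stirling number of the second kind.
For n = 11, k = 5:
S(11, 5) = 246730, so
surj = 5! * 246730 = 120 * 246730 = 29607600.

29607600


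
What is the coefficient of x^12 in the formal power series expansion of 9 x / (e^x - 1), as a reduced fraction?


The exponential generating function for Bernoulli numbers is
x / (e^x - 1) = sum_{k>=0} B_k x^k / k!.
So the coefficient of x^12 in 9 x / (e^x - 1) is 9 B_12 / 12!.
Computing: B_12 = -691/2730, 12! = 479001600, giving
9 * -691/2730 / 479001600 = -691/145297152000.

-691/145297152000


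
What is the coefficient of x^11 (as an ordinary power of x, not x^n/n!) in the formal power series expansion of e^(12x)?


The exponential series is e^y = sum_{k>=0} y^k / k!. Substituting y = 12x gives
e^(12x) = sum_{k>=0} 12^k x^k / k!.
So the coefficient of x^n is a^n/n! with a = 12, n = 11:
12^11 / 11! = 743008370688/39916800 = 35831808/1925

35831808/1925


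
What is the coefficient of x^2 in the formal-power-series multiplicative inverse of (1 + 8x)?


The inverse is 1/(1 + 8x). Apply the geometric identity 1/(1 - y) = sum_{k>=0} y^k with y = -8x:
1/(1 + 8x) = sum_{k>=0} (-8)^k x^k.
So the coefficient of x^2 is (-8)^2 = 64.

64


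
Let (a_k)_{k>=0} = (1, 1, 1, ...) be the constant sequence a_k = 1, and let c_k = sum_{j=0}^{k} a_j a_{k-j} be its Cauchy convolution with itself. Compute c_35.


Since a_j = 1 for all j >= 0, the convolution sum becomes
c_k = sum_{j=0}^{k} 1 * 1 = 1 * (k + 1).
Equivalently, the generating function of (a_k) is 1/(1 - x) and its square is 1/(1 - x)^2 = sum_{k>=0} 1(k + 1) x^k.
For k = 35: 1 * 36 = 36.

36


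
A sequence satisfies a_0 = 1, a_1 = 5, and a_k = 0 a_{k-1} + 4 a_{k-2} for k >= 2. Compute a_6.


The characteristic equation is t^2 - 0 t - 4 = 0, with roots r_1 = 2 and r_2 = -2 (so c_1 = r_1 + r_2, c_2 = -r_1 r_2 as required).
One can use the closed form a_n = A r_1^n + B r_2^n, but direct iteration is more reliable:
a_0 = 1, a_1 = 5, a_2 = 4, a_3 = 20, a_4 = 16, a_5 = 80, a_6 = 64.
So a_6 = 64.

64


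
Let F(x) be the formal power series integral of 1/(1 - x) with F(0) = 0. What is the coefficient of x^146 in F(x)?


1/(1 - x) = sum_{k>=0} x^k. Integrating termwise and using F(0) = 0 gives
F(x) = sum_{k>=0} x^(k+1) / (k+1) = sum_{m>=1} x^m / m = -ln(1 - x).
So the coefficient of x^146 is 1/146 = 1/146.

1/146


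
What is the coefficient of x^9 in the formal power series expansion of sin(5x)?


The Maclaurin series is sin(t) = sum_{k>=0} (-1)^k t^(2k+1) / (2k+1)!, so substituting t = 5x, only odd powers of x are nonzero, with coefficient of x^(2k+1) equal to (-1)^k 5^(2k+1) / (2k+1)!.
Write 9 = 2*4 + 1, giving the coefficient (-1)^4 * 5^9 / 9! = 1953125/362880 = 390625/72576.

390625/72576


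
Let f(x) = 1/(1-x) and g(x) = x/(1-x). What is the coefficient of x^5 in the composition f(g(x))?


First simplify the composition: f(g(x)) = 1/(1 - x/(1-x)) = (1-x)/((1-x) - x) = (1-x)/(1-2x).
Now extract the coefficient. Write (1-x)/(1-2x) = 1/(1-2x) - x/(1-2x).
The coefficient of x^n in 1/(1-2x) is 2^n, and in x/(1-2x) is 2^(n-1) (for n >= 1).
So the coefficient of x^5 is 2^5 - 2^4 = 32 - 16 = 16.

16


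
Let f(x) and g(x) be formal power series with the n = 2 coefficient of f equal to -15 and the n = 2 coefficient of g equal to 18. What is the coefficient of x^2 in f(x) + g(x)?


Addition of formal power series is termwise.
The coefficient of x^2 in f + g = -15 + 18
= 3

3


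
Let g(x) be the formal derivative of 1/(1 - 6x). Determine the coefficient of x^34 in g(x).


Differentiate termwise: d/dx sum_{k>=0} 6^k x^k = sum_{k>=1} k 6^k x^(k-1) = sum_{j>=0} (j+1) 6^(j+1) x^j.
Equivalently, d/dx [1/(1 - 6x)] = 6/(1 - 6x)^2.
For j = 34: 35 * 6^35 = 35 * 1719070799748422591028658176 = 60167477991194790686003036160.

60167477991194790686003036160


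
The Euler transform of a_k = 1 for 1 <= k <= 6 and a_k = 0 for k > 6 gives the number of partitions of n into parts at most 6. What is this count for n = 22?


Partitions of 22 into parts at most 6:
Using generating function (1-x)^(-1)(1-x^2)^(-1)...(1-x^6)^(-1),
the coefficient of x^22 = 391

391


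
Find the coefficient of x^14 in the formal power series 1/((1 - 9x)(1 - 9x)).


By partial fractions or Cauchy convolution:
The coefficient equals sum_{k=0}^{14} 9^k * 9^(14-k).
= 343151886824415

343151886824415


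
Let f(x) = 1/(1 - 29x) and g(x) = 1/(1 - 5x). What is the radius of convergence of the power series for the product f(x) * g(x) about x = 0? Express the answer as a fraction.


The radius of 1/(1 - 29x) is 1/29 (nearest singularity at x = 1/29), and the radius of 1/(1 - 5x) is 1/5.
The product f(x)*g(x) = 1/((1 - 29x)(1 - 5x)) has singularities at both 1/29 and 1/5, so its radius of convergence is the distance to the nearest one:
min(1/29, 1/5) = 1/29.

1/29


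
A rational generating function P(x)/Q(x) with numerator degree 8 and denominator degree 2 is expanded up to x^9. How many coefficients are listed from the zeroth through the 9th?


Expanding up to x^9 gives the coefficients for x^0, x^1, ..., x^9.
That is 9 + 1 = 10 coefficients in total.

10


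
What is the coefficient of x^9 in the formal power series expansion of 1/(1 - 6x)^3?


The general identity 1/(1 - c x)^r = sum_{k>=0} c^k C(k + r - 1, r - 1) x^k follows by substituting y = c x into 1/(1 - y)^r = sum_{k>=0} C(k + r - 1, r - 1) y^k.
For c = 6, r = 3, k = 9:
6^9 * C(11, 2) = 10077696 * 55 = 554273280.

554273280


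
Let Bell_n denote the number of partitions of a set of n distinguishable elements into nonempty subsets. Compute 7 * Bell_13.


Bell_13 can be computed from the Bell triangle or from Dobinski's identity Bell_n = (1/e) * sum_{k>=0} k^n / k!.
Computing Bell_13 = 27644437.
Then 7 * 27644437 = 193511059.

193511059


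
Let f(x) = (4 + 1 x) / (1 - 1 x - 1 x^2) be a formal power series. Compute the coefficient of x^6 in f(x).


Write f(x) = sum_{k>=0} a_k x^k. Multiplying both sides by 1 - 1 x - 1 x^2 gives
(1 - 1 x - 1 x^2) sum_{k>=0} a_k x^k = 4 + 1 x.
Matching coefficients:
 x^0: a_0 = 4
 x^1: a_1 - 1 a_0 = 1  =>  a_1 = 1*4 + 1 = 5
 x^k (k >= 2): a_k = 1 a_{k-1} + 1 a_{k-2}.
Iterating: a_2 = 9, a_3 = 14, a_4 = 23, a_5 = 37, a_6 = 60.
So the coefficient of x^6 is 60.

60


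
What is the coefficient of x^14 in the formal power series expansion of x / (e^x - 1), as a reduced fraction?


The exponential generating function for Bernoulli numbers is
x / (e^x - 1) = sum_{k>=0} B_k x^k / k!.
So the coefficient of x^14 in x / (e^x - 1) is B_14 / 14!.
Computing: B_14 = 7/6, 14! = 87178291200, giving
7/6 / 87178291200 = 1/74724249600.

1/74724249600


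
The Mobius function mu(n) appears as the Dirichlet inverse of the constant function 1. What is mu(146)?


146 = 2 * 73 (all distinct primes).
mu(146) = (-1)^2 = 1

1


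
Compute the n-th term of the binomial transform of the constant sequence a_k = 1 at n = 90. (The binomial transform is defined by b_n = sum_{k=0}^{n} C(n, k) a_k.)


With a_k = 1 for all k, b_n = sum_{k=0}^{n} C(n, k) = 2^n by the binomial theorem.
For n = 90: 2^90 = 1237940039285380274899124224.

1237940039285380274899124224


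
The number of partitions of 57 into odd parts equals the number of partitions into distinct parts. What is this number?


Computing partitions of 57 into odd parts (1, 3, 5, ...):
Using the generating function prod_{k>=0} 1/(1-x^(2k+1)),
the count is 7917

7917


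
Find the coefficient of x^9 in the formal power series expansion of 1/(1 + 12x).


Write 1/(1 + c x) = 1/(1 - (-c) x) and apply the geometric-series identity
1/(1 - y) = sum_{k>=0} y^k to get 1/(1 + c x) = sum_{k>=0} (-c)^k x^k.
So the coefficient of x^k is (-c)^k = (-1)^k * c^k.
Here c = 12 and k = 9:
(-12)^9 = -1 * 5159780352 = -5159780352

-5159780352


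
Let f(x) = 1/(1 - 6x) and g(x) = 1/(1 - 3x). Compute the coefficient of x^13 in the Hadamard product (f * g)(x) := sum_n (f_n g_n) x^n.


f has coefficients f_k = 6^k and g has coefficients g_k = 3^k, so the Hadamard product has coefficient (f*g)_k = 6^k * 3^k = 18^k.
For k = 13: 18^13 = 20822964865671168.

20822964865671168


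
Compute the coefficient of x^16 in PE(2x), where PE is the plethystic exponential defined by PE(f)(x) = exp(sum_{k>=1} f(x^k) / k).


With f(x) = 2x, the exponent is sum_{k>=1} 2 x^k / k = 2 * (-ln(1 - x)). Exponentiating:
PE(2x) = exp(-2 ln(1 - x)) = 1/(1 - x)^2.
By the negative binomial expansion, [x^n] 1/(1 - x)^2 = C(n + 1, 1).
For n = 16: C(17, 1) = 17.

17


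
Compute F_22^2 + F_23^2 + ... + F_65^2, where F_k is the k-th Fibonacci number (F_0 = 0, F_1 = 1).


There is a standard identity sum_{k=0}^{N} F_k^2 = F_N * F_{N+1} (proved inductively from the telescoping relation F_k^2 = F_k F_{k+1} - F_{k-1} F_k). Then
sum_{k=22}^{65} F_k^2 = F_65 F_66 - F_21 F_22.
Computing: F_65 = 17167680177565, F_66 = 27777890035288, F_21 = 10946, F_22 = 17711.
Sum = 17167680177565 * 27777890035288 - 10946 * 17711 = 476881932133394135762049114.

476881932133394135762049114


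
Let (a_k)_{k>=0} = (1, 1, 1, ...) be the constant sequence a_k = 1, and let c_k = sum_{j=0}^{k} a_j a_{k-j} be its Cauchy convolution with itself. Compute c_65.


Since a_j = 1 for all j >= 0, the convolution sum becomes
c_k = sum_{j=0}^{k} 1 * 1 = 1 * (k + 1).
Equivalently, the generating function of (a_k) is 1/(1 - x) and its square is 1/(1 - x)^2 = sum_{k>=0} 1(k + 1) x^k.
For k = 65: 1 * 66 = 66.

66


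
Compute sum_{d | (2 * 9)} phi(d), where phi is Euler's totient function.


First, 2 * 9 = 18. One classical identity is sum_{d | n} phi(d) = n (each k in [1, n] has a unique gcd with n, and among the k's with gcd(k, n) = n/d there are phi(d) of them). So the sum equals 18. We also verify directly:
Divisors of 18: 1, 2, 3, 6, 9, 18.
phi values: 1, 1, 2, 2, 6, 6.
Sum = 18.

18


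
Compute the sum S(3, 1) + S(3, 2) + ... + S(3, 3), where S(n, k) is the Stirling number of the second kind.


By definition, S(n, k) counts partitions of an n-set into exactly k nonempty blocks.
Computing row n = 3 for k = 1..3:
S(3, k): 1, 3, 1
Sum = 5. (This equals Bell_3 since the sum runs over all k.)

5


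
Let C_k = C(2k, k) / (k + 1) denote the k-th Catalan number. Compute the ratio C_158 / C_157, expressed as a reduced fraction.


Using C_k = (2k)! / (k! (k+1)!), the ratio C_{k+1}/C_k simplifies to
C_{k+1}/C_k = [(2k+2)! / ((k+1)! (k+2)!)] * [k! (k+1)! / (2k)!]
 = (2k+2)(2k+1) / ((k+1)(k+2)) = 2(2k+1) / (k+2).
For k = 157: 2(2*157 + 1) / (157 + 2) = 630/159 = 210/53.

210/53


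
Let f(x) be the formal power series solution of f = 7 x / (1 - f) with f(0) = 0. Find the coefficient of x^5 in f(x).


Apply Lagrange inversion: f = 7 x * phi(f) with phi(t) = 1/(1 - t), so
[x^n] f = 7^n * (1/n) [t^(n-1)] phi(t)^n = 7^n * (1/n) [t^(n-1)] (1 - t)^(-n) = 7^n * (1/n) C(2n - 2, n - 1) = 7^n * C_{n-1}.
For n = 5: C_4 = C(8, 4) / 5 = 70/5 = 14.
With the 7^5 = 16807 factor, the coefficient is 16807 * 14 = 235298.

235298


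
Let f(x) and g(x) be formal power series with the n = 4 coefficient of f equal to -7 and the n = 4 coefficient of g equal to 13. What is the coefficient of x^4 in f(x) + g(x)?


Addition of formal power series is termwise.
The coefficient of x^4 in f + g = -7 + 13
= 6

6


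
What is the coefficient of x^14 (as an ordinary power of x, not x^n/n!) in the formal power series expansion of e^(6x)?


The exponential series is e^y = sum_{k>=0} y^k / k!. Substituting y = 6x gives
e^(6x) = sum_{k>=0} 6^k x^k / k!.
So the coefficient of x^n is a^n/n! with a = 6, n = 14:
6^14 / 14! = 78364164096/87178291200 = 157464/175175

157464/175175


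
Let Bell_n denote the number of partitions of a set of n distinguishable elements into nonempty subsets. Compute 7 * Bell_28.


Bell_28 can be computed from the Bell triangle or from Dobinski's identity Bell_n = (1/e) * sum_{k>=0} k^n / k!.
Computing Bell_28 = 6160539404599934652455.
Then 7 * 6160539404599934652455 = 43123775832199542567185.

43123775832199542567185


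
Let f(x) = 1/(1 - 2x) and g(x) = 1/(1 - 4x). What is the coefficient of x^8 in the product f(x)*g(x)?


The coefficient of x^n in f*g is the Cauchy product: sum_{k=0}^{n} a^k * b^(n-k).
With a=2, b=4, n=8:
sum_{k=0}^{8} 2^k * 4^(8-k)
= 130816

130816


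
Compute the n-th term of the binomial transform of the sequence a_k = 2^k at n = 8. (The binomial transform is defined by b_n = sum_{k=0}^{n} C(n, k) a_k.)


With a_k = 2^k, b_n = sum_{k=0}^{n} C(n, k) 2^k = (1 + 2)^n by the binomial theorem.
For n = 8: (1 + 2)^8 = 3^8 = 6561.

6561


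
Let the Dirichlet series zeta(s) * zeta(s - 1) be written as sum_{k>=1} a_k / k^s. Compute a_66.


Convolution gives a_k = sum_{d | k} d * 1 = sum_{d | k} d = sigma(k), the sum of positive divisors of k.
For k = 66, the divisors are 1, 2, 3, 6, 11, 22, 33, 66, so
sigma(66) = 1 + 2 + 3 + 6 + 11 + 22 + 33 + 66 = 144.

144


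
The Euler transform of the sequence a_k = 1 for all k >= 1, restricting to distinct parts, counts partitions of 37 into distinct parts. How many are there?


Partitions of 37 into distinct parts can be computed via generating function.
Product (1+x)(1+x^2)(1+x^3)...
The coefficient of x^37 = 760

760


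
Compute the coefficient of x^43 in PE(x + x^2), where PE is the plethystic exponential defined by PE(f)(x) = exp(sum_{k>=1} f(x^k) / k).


With f(x) = x + x^2, the exponent is sum_{k>=1} (x^k + x^(2k)) / k = -ln(1 - x) - ln(1 - x^2). Exponentiating:
PE(x + x^2) = 1 / ((1 - x)(1 - x^2)).
This is the generating function for partitions of n into parts of size 1 or 2. The number of 2's can be any j in 0..21, and the rest are 1's, so
[x^43] = floor(43/2) + 1 = 22.

22


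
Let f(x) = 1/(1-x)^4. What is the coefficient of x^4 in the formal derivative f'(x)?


Differentiate: d/dx [ 1/(1-x)^r ] = r / (1-x)^(r+1).
Here r = 4, so f'(x) = 4 / (1-x)^5.
The expansion of 1/(1-x)^(r+1) has coefficient of x^n equal to C(n+r, r).
So the coefficient of x^4 in f'(x) is
4 * C(8, 4) = 4 * 70 = 280

280


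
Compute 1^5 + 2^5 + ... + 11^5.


This power sum has a closed form given by Faulhaber's formula
sum_{k=1}^{m} k^p = (1 / (p + 1)) * sum_{j=0}^{p} C(p + 1, j) B_j m^(p + 1 - j),
but for small m direct computation is fastest:
1 + 32 + 243 + 1024 + 3125 + 7776 + 16807 + 32768 + 59049 + 100000 + 161051 = 381876.

381876


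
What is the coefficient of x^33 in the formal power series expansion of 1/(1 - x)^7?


The negative binomial / multiset identity is
1/(1 - x)^r = sum_{k>=0} C(k + r - 1, r - 1) x^k.
Here r = 7 and k = 33, so the coefficient is
C(33 + 6, 6) = C(39, 6)
= 3262623

3262623


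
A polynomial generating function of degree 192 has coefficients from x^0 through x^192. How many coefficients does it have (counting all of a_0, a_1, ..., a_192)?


A polynomial of degree 192 takes the form a_0 + a_1 x + ... + a_192 x^192.
The number of coefficients is 192 + 1 = 193.

193


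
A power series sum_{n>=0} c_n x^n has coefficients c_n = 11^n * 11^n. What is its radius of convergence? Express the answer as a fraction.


By the root test (Cauchy-Hadamard), the radius is R = 1 / limsup_n |c_n|^(1/n).
Here |c_n|^(1/n) = (11^n * 11^n)^(1/n) = 11 * 11 = 121 for all n.
So R = 1/121 = 1/121.

1/121


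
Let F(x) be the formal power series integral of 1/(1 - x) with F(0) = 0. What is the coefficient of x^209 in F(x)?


1/(1 - x) = sum_{k>=0} x^k. Integrating termwise and using F(0) = 0 gives
F(x) = sum_{k>=0} x^(k+1) / (k+1) = sum_{m>=1} x^m / m = -ln(1 - x).
So the coefficient of x^209 is 1/209 = 1/209.

1/209


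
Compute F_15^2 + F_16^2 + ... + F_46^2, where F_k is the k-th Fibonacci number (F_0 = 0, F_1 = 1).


There is a standard identity sum_{k=0}^{N} F_k^2 = F_N * F_{N+1} (proved inductively from the telescoping relation F_k^2 = F_k F_{k+1} - F_{k-1} F_k). Then
sum_{k=15}^{46} F_k^2 = F_46 F_47 - F_14 F_15.
Computing: F_46 = 1836311903, F_47 = 2971215073, F_14 = 377, F_15 = 610.
Sum = 1836311903 * 2971215073 - 377 * 610 = 5456077604922683949.

5456077604922683949


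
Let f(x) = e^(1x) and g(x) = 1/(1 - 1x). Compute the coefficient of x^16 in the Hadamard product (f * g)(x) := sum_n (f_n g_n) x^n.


Expanding: f_k = 1^k/k! (from e^(1x)) and g_k = 1^k (from 1/(1 - 1x)). So the Hadamard coefficient (f * g)_k = 1^k 1^k / k! = (1)^k / k!.
For k = 16: 1^16/16! = 1/20922789888000 = 1/20922789888000.

1/20922789888000


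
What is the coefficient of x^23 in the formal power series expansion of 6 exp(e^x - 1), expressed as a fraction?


exp(e^x - 1) is the exponential generating function for the Bell numbers Bell_k: exp(e^x - 1) = sum_{k>=0} Bell_k x^k / k!.
So the coefficient of x^23 in 6 exp(e^x - 1) is 6 Bell_23 / 23!.
Computing: Bell_23 = 44152005855084346 and 23! = 25852016738884976640000, giving
6 * 44152005855084346/25852016738884976640000 = 22076002927542173/2154334728240414720000.

22076002927542173/2154334728240414720000


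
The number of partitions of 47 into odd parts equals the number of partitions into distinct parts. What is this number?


Computing partitions of 47 into odd parts (1, 3, 5, ...):
Using the generating function prod_{k>=0} 1/(1-x^(2k+1)),
the count is 2590

2590


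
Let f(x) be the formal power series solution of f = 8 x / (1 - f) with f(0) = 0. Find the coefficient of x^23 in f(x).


Apply Lagrange inversion: f = 8 x * phi(f) with phi(t) = 1/(1 - t), so
[x^n] f = 8^n * (1/n) [t^(n-1)] phi(t)^n = 8^n * (1/n) [t^(n-1)] (1 - t)^(-n) = 8^n * (1/n) C(2n - 2, n - 1) = 8^n * C_{n-1}.
For n = 23: C_22 = C(44, 22) / 23 = 2104098963720/23 = 91482563640.
With the 8^23 = 590295810358705651712 factor, the coefficient is 590295810358705651712 * 91482563640 = 54001774037565661010770714951680.

54001774037565661010770714951680


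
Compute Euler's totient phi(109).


phi(n) counts integers in [1, n] coprime to n. Using the multiplicative formula phi(n) = n * prod_{p | n} (1 - 1/p):
109 = 109, so
phi(109) = 109 * (1 - 1/109) = 108.

108


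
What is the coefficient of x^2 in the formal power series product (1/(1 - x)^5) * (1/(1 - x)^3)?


Combine the factors: (1/(1 - x)^5) * (1/(1 - x)^3) = 1/(1 - x)^8.
Then use 1/(1 - x)^r = sum_{k>=0} C(k + r - 1, r - 1) x^k with r = 8 and k = 2:
C(9, 7) = 36.

36


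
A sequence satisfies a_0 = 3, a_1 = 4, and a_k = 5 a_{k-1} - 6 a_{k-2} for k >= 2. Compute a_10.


The characteristic equation is t^2 - 5 t + 6 = 0, with roots r_1 = 3 and r_2 = 2 (so c_1 = r_1 + r_2, c_2 = -r_1 r_2 as required).
One can use the closed form a_n = A r_1^n + B r_2^n, but direct iteration is more reliable:
a_0 = 3, a_1 = 4, a_2 = 2, a_3 = -14, a_4 = -82, a_5 = -326, a_6 = -1138, a_7 = -3734, a_8 = -11842, a_9 = -36806, a_10 = -112978.
So a_10 = -112978.

-112978


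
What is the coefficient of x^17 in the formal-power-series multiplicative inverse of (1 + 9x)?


The inverse is 1/(1 + 9x). Apply the geometric identity 1/(1 - y) = sum_{k>=0} y^k with y = -9x:
1/(1 + 9x) = sum_{k>=0} (-9)^k x^k.
So the coefficient of x^17 is (-9)^17 = -16677181699666569.

-16677181699666569
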